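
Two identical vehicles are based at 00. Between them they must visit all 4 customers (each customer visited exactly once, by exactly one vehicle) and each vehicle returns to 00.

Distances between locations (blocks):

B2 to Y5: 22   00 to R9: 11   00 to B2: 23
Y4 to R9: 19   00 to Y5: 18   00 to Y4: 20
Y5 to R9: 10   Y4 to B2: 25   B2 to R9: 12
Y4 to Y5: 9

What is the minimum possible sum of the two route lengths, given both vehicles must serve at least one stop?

Minimum combined distance: 93 blocks.

There are 2^3 − 1 = 7 ways to divide the 4 stops into two non-empty groups. For each, the best each vehicle can do is its own shortest tour through its group:
  {Y4} + {B2, Y5, R9}: 40 + 63 = 103
  {B2} + {Y4, Y5, R9}: 46 + 50 = 96
  {Y4, B2} + {Y5, R9}: 68 + 39 = 107
  {Y5} + {Y4, B2, R9}: 36 + 68 = 104
  {Y4, Y5} + {B2, R9}: 47 + 46 = 93
  {B2, Y5} + {Y4, R9}: 63 + 50 = 113
  … (7 splits in total)
Best: vehicle 1 00 → Y4 → Y5 → 00 = 47; vehicle 2 00 → B2 → R9 → 00 = 46; combined 93.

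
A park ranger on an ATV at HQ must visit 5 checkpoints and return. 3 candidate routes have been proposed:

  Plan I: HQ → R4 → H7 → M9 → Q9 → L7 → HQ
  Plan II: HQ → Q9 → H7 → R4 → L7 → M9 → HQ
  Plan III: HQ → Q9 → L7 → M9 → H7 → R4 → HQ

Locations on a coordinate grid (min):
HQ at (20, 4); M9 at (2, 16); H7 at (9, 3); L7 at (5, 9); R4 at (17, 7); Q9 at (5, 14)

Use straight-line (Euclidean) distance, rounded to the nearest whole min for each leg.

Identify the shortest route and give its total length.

Plan I: 4 + 9 + 15 + 4 + 5 + 16 = 53
Plan II: 18 + 12 + 9 + 12 + 8 + 22 = 81
Plan III: 18 + 5 + 8 + 15 + 9 + 4 = 59

Shortest is Plan I, total 53 min.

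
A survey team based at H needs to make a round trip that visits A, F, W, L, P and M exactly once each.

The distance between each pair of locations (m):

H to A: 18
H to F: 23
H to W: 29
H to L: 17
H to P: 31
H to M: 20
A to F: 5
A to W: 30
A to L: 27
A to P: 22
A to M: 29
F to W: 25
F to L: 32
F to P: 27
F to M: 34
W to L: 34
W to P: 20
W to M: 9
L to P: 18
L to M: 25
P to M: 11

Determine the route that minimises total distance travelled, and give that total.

Shortest round trip = 103 m.

With 6 stops there are 6!/2 = 360 distinct round trips (a route and its reverse cost the same).
H→A→F→W→L→P→M→H: 18+5+25+34+18+11+20 = 131
H→A→F→W→L→M→P→H: 18+5+25+34+25+11+31 = 149
H→A→F→W→P→L→M→H: 18+5+25+20+18+25+20 = 131
H→A→F→W→P→M→L→H: 18+5+25+20+11+25+17 = 121
H→A→F→W→M→L→P→H: 18+5+25+9+25+18+31 = 131
H→A→F→W→M→P→L→H: 18+5+25+9+11+18+17 = 103
H→A→F→L→W→P→M→H: 18+5+32+34+20+11+20 = 140
H→A→F→L→W→M→P→H: 18+5+32+34+9+11+31 = 140
… (352 more)
The minimum is 103.
One optimal route: H → A → F → W → M → P → L → H (or its reverse).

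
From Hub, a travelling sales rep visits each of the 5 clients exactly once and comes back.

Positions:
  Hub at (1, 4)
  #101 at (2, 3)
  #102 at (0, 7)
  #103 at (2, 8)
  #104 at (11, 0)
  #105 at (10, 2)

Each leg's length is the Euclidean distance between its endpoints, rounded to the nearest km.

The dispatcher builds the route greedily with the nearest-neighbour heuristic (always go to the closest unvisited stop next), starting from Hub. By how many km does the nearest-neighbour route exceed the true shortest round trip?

From Hub: #101=1, #102=3, #103=4, #105=9, #104=11 → choose #101 (1).
From #101: #102=4, #103=5, #105=8, #104=9 → choose #102 (4).
From #102: #103=2, #105=11, #104=13 → choose #103 (2).
From #103: #105=10, #104=12 → choose #105 (10).
From #105: #104=2 → choose #104 (2).
NN route Hub → #101 → #102 → #103 → #105 → #104 → Hub costs 30.
Optimal: Hub → #101 → #104 → #105 → #103 → #102 → Hub costs 27 (by enumerating all 60 distinct tours).
Excess = 30 − 27 = 3.

The nearest-neighbour route is 3 km longer than optimal.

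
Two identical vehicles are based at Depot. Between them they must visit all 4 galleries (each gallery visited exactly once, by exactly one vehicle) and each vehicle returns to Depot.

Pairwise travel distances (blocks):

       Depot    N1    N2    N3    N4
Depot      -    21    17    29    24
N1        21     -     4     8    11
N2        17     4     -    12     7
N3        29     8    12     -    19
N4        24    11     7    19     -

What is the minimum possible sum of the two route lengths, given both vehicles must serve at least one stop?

There are 2^3 − 1 = 7 ways to divide the 4 stops into two non-empty groups. For each, the best each vehicle can do is its own shortest tour through its group:
  {N1} + {N2, N3, N4}: 42 + 72 = 114
  {N2} + {N1, N3, N4}: 34 + 72 = 106
  {N1, N2} + {N3, N4}: 42 + 72 = 114
  {N3} + {N1, N2, N4}: 58 + 56 = 114
  {N1, N3} + {N2, N4}: 58 + 48 = 106
  {N2, N3} + {N1, N4}: 58 + 56 = 114
  … (7 splits in total)
Best: vehicle 1 Depot → N2 → Depot = 34; vehicle 2 Depot → N1 → N3 → N4 → Depot = 72; combined 106.

Minimum combined distance: 106 blocks.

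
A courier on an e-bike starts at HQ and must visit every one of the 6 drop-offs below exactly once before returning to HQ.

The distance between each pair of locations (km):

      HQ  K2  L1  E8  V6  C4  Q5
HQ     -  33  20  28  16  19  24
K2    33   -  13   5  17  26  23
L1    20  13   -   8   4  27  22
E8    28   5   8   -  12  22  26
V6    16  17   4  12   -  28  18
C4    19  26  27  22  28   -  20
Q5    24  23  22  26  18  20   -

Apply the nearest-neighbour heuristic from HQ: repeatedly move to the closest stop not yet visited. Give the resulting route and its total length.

From HQ: distances to unvisited — V6=16, C4=19, L1=20, Q5=24, E8=28, K2=33. Nearest is V6 (16).
From V6: distances to unvisited — L1=4, E8=12, K2=17, Q5=18, C4=28. Nearest is L1 (4).
From L1: distances to unvisited — E8=8, K2=13, Q5=22, C4=27. Nearest is E8 (8).
From E8: distances to unvisited — K2=5, C4=22, Q5=26. Nearest is K2 (5).
From K2: distances to unvisited — Q5=23, C4=26. Nearest is Q5 (23).
From Q5: distances to unvisited — C4=20. Nearest is C4 (20).
Return C4→HQ: 19.
Total = 16 + 4 + 8 + 5 + 23 + 20 + 19 = 95.

95 km along HQ → V6 → L1 → E8 → K2 → Q5 → C4 → HQ.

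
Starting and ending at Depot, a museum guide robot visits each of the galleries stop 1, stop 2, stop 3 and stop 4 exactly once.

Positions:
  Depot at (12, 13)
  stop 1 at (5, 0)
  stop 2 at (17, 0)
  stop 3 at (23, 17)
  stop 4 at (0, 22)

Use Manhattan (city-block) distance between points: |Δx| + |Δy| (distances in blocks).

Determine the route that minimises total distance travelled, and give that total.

98 blocks — the shortest possible round trip.

With 4 stops there are 4!/2 = 12 distinct round trips (a route and its reverse cost the same).
Depot→stop 1→stop 2→stop 3→stop 4→Depot: 20+12+23+28+21 = 104
Depot→stop 1→stop 2→stop 4→stop 3→Depot: 20+12+39+28+15 = 114
Depot→stop 1→stop 3→stop 2→stop 4→Depot: 20+35+23+39+21 = 138
Depot→stop 1→stop 3→stop 4→stop 2→Depot: 20+35+28+39+18 = 140
Depot→stop 1→stop 4→stop 2→stop 3→Depot: 20+27+39+23+15 = 124
Depot→stop 1→stop 4→stop 3→stop 2→Depot: 20+27+28+23+18 = 116
Depot→stop 2→stop 1→stop 3→stop 4→Depot: 18+12+35+28+21 = 114
Depot→stop 2→stop 1→stop 4→stop 3→Depot: 18+12+27+28+15 = 100
Depot→stop 2→stop 3→stop 1→stop 4→Depot: 18+23+35+27+21 = 124
Depot→stop 2→stop 4→stop 1→stop 3→Depot: 18+39+27+35+15 = 134
Depot→stop 3→stop 1→stop 2→stop 4→Depot: 15+35+12+39+21 = 122
Depot→stop 3→stop 2→stop 1→stop 4→Depot: 15+23+12+27+21 = 98
The minimum is 98.
One optimal route: Depot → stop 3 → stop 2 → stop 1 → stop 4 → Depot (or its reverse).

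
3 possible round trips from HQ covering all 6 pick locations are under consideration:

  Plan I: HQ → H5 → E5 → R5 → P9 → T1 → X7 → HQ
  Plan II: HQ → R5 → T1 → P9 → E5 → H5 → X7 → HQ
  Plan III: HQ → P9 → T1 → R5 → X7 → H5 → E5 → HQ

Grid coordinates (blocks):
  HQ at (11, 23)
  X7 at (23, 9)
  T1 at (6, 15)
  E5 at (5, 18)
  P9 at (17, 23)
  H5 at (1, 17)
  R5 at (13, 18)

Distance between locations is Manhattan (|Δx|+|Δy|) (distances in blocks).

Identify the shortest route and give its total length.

Shortest is Plan III, total 100 blocks.

Plan I: 16 + 5 + 8 + 9 + 19 + 23 + 26 = 106
Plan II: 7 + 10 + 19 + 17 + 5 + 30 + 26 = 114
Plan III: 6 + 19 + 10 + 19 + 30 + 5 + 11 = 100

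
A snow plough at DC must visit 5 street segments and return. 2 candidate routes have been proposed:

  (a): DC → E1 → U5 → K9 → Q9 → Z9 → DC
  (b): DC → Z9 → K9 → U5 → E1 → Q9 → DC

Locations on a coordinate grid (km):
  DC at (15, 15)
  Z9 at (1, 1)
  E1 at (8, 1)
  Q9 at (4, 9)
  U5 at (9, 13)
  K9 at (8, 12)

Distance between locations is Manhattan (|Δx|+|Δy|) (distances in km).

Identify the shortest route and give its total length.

(a): 21 + 13 + 2 + 7 + 11 + 28 = 82
(b): 28 + 18 + 2 + 13 + 12 + 17 = 90

82 km — (a) is the shortest.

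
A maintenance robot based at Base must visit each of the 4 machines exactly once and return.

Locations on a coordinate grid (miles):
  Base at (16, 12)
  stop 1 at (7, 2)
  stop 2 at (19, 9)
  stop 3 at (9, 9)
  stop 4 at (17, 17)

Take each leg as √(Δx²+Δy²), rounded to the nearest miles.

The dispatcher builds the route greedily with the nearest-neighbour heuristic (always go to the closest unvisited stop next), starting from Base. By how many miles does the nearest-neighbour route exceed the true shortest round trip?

From Base: stop 2=4, stop 4=5, stop 3=8, stop 1=13 → choose stop 2 (4).
From stop 2: stop 4=8, stop 3=10, stop 1=14 → choose stop 4 (8).
From stop 4: stop 3=11, stop 1=18 → choose stop 3 (11).
From stop 3: stop 1=7 → choose stop 1 (7).
NN route Base → stop 2 → stop 4 → stop 3 → stop 1 → Base costs 43.
Optimal: Base → stop 2 → stop 1 → stop 3 → stop 4 → Base costs 41 (by enumerating all 12 distinct tours).
Excess = 43 − 41 = 2.

2 miles longer than the optimal tour.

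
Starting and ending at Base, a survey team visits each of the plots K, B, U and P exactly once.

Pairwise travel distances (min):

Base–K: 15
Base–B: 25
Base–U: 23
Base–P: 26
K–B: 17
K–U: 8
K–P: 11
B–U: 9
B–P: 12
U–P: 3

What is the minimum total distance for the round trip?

Base → K → B → U → P → Base: 15+17+9+3+26 = 70
Base → K → B → P → U → Base: 15+17+12+3+23 = 70
Base → K → U → B → P → Base: 15+8+9+12+26 = 70
Base → K → U → P → B → Base: 15+8+3+12+25 = 63
Base → K → P → B → U → Base: 15+11+12+9+23 = 70
Base → K → P → U → B → Base: 15+11+3+9+25 = 63
Base → B → K → U → P → Base: 25+17+8+3+26 = 79
Base → B → K → P → U → Base: 25+17+11+3+23 = 79
Base → B → U → K → P → Base: 25+9+8+11+26 = 79
Base → B → P → K → U → Base: 25+12+11+8+23 = 79
Base → U → K → B → P → Base: 23+8+17+12+26 = 86
Base → U → B → K → P → Base: 23+9+17+11+26 = 86
The minimum is 63.
One optimal route: Base → K → U → P → B → Base (or its reverse).

63 min — the shortest possible round trip.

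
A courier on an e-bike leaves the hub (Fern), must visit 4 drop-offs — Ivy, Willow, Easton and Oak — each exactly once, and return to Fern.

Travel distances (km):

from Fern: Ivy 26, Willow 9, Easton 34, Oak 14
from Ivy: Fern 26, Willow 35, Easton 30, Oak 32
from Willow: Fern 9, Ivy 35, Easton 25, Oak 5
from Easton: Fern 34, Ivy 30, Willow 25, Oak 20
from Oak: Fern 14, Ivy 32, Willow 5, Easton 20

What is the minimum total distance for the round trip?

With 4 stops there are 4!/2 = 12 distinct round trips (a route and its reverse cost the same).
Fern → Ivy → Willow → Easton → Oak → Fern: 26+35+25+20+14 = 120
Fern → Ivy → Willow → Oak → Easton → Fern: 26+35+5+20+34 = 120
Fern → Ivy → Easton → Willow → Oak → Fern: 26+30+25+5+14 = 100
Fern → Ivy → Easton → Oak → Willow → Fern: 26+30+20+5+9 = 90
Fern → Ivy → Oak → Willow → Easton → Fern: 26+32+5+25+34 = 122
Fern → Ivy → Oak → Easton → Willow → Fern: 26+32+20+25+9 = 112
Fern → Willow → Ivy → Easton → Oak → Fern: 9+35+30+20+14 = 108
Fern → Willow → Ivy → Oak → Easton → Fern: 9+35+32+20+34 = 130
Fern → Willow → Easton → Ivy → Oak → Fern: 9+25+30+32+14 = 110
Fern → Willow → Oak → Ivy → Easton → Fern: 9+5+32+30+34 = 110
Fern → Easton → Ivy → Willow → Oak → Fern: 34+30+35+5+14 = 118
Fern → Easton → Willow → Ivy → Oak → Fern: 34+25+35+32+14 = 140
The minimum is 90.
One optimal route: Fern → Ivy → Easton → Oak → Willow → Fern (or its reverse).

90 km — the shortest possible round trip.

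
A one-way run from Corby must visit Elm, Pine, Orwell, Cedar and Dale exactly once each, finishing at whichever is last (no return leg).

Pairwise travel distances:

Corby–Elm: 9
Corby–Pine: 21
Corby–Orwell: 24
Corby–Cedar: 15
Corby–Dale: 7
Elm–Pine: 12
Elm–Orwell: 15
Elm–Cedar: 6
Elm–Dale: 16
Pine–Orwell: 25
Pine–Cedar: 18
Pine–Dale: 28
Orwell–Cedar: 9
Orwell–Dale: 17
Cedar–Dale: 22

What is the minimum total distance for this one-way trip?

There are 5! = 120 possible orderings.
Corby → Elm → Pine → Orwell → Cedar → Dale: 9+12+25+9+22 = 77
Corby → Elm → Pine → Orwell → Dale → Cedar: 9+12+25+17+22 = 85
Corby → Elm → Pine → Cedar → Orwell → Dale: 9+12+18+9+17 = 65
Corby → Elm → Pine → Cedar → Dale → Orwell: 9+12+18+22+17 = 78
Corby → Elm → Pine → Dale → Orwell → Cedar: 9+12+28+17+9 = 75
Corby → Elm → Pine → Dale → Cedar → Orwell: 9+12+28+22+9 = 80
Corby → Elm → Orwell → Pine → Cedar → Dale: 9+15+25+18+22 = 89
Corby → Elm → Orwell → Pine → Dale → Cedar: 9+15+25+28+22 = 99
Corby → Elm → Orwell → Cedar → Pine → Dale: 9+15+9+18+28 = 79
Corby → Elm → Orwell → Cedar → Dale → Pine: 9+15+9+22+28 = 83
Corby → Elm → Orwell → Dale → Pine → Cedar: 9+15+17+28+18 = 87
Corby → Elm → Orwell → Dale → Cedar → Pine: 9+15+17+22+18 = 81
Corby → Elm → Cedar → Pine → Orwell → Dale: 9+6+18+25+17 = 75
Corby → Elm → Cedar → Pine → Dale → Orwell: 9+6+18+28+17 = 78
… (106 more)
Corby → Dale → Orwell → Cedar → Elm → Pine: 7+17+9+6+12 = 51  ← best
The minimum is 51.
One shortest path: Corby → Dale → Orwell → Cedar → Elm → Pine.

51 — the minimum one-way total.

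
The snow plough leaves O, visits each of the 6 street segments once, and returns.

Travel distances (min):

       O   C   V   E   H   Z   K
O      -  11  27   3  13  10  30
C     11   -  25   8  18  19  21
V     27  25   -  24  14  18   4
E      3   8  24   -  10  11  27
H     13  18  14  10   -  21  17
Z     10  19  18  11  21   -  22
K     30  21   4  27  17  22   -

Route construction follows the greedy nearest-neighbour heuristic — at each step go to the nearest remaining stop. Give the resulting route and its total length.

Nearest-neighbour total = 79 min; route O → E → C → H → V → K → Z → O.

From O: distances to unvisited — E=3, Z=10, C=11, H=13, V=27, K=30. Nearest is E (3).
From E: distances to unvisited — C=8, H=10, Z=11, V=24, K=27. Nearest is C (8).
From C: distances to unvisited — H=18, Z=19, K=21, V=25. Nearest is H (18).
From H: distances to unvisited — V=14, K=17, Z=21. Nearest is V (14).
From V: distances to unvisited — K=4, Z=18. Nearest is K (4).
From K: distances to unvisited — Z=22. Nearest is Z (22).
Return Z→O: 10.
Total = 3 + 8 + 18 + 14 + 4 + 22 + 10 = 79.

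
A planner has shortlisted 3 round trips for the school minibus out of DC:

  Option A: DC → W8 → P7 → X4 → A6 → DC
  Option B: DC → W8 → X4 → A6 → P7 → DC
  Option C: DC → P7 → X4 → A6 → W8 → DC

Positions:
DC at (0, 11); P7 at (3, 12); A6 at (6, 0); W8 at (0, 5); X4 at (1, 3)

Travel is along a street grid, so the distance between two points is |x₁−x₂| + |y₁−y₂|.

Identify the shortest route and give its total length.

Option A: 6 + 10 + 11 + 8 + 17 = 52
Option B: 6 + 3 + 8 + 15 + 4 = 36
Option C: 4 + 11 + 8 + 11 + 6 = 40

36 — Option B is the shortest.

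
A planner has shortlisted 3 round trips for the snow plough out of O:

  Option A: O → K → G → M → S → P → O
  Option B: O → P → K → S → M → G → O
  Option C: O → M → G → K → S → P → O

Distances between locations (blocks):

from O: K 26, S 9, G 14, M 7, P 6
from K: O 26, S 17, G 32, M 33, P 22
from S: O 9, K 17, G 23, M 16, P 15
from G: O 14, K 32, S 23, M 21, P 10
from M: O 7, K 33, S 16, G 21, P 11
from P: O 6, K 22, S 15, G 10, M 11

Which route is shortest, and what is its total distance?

96 blocks — Option B is the shortest.

Option A: 26 + 32 + 21 + 16 + 15 + 6 = 116
Option B: 6 + 22 + 17 + 16 + 21 + 14 = 96
Option C: 7 + 21 + 32 + 17 + 15 + 6 = 98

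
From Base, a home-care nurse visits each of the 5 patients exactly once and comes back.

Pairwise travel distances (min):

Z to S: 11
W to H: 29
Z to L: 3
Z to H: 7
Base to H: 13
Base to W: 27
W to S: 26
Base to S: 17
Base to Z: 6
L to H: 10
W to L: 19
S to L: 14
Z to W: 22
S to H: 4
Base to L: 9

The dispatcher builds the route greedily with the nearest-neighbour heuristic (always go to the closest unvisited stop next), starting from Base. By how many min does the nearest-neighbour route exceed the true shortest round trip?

Base: Z=6, L=9, H=13, S=17, W=27 ⇒ Z
Z: L=3, H=7, S=11, W=22 ⇒ L
L: H=10, S=14, W=19 ⇒ H
H: S=4, W=29 ⇒ S
S: W=26 ⇒ W
NN route Base → Z → L → H → S → W → Base costs 76.
Optimal: Base → Z → L → W → S → H → Base costs 71 (by enumerating all 60 distinct tours).
Excess = 76 − 71 = 5.

The nearest-neighbour route is 5 min longer than optimal.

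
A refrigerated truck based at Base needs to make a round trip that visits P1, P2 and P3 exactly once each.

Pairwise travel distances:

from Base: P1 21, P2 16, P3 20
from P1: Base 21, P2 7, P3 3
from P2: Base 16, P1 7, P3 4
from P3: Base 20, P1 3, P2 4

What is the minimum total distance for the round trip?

Base-P1-P2-P3-Base: 21+7+4+20 = 52
Base-P1-P3-P2-Base: 21+3+4+16 = 44
Base-P2-P1-P3-Base: 16+7+3+20 = 46
The minimum is 44.
One optimal route: Base → P1 → P3 → P2 → Base (or its reverse).

44 — the shortest possible round trip.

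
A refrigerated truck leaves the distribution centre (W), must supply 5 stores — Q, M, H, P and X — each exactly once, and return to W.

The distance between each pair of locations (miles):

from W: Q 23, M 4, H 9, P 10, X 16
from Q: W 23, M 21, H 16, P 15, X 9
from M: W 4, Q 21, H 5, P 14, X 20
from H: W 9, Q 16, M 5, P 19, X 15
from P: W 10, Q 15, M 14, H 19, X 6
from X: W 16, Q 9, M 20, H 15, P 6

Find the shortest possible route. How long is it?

W-Q-M-H-P-X-W: 23+21+5+19+6+16 = 90
W-Q-M-H-X-P-W: 23+21+5+15+6+10 = 80
W-Q-M-P-H-X-W: 23+21+14+19+15+16 = 108
W-Q-M-P-X-H-W: 23+21+14+6+15+9 = 88
W-Q-M-X-H-P-W: 23+21+20+15+19+10 = 108
W-Q-M-X-P-H-W: 23+21+20+6+19+9 = 98
W-Q-H-M-P-X-W: 23+16+5+14+6+16 = 80
W-Q-H-M-X-P-W: 23+16+5+20+6+10 = 80
W-Q-H-P-M-X-W: 23+16+19+14+20+16 = 108
W-Q-H-P-X-M-W: 23+16+19+6+20+4 = 88
W-Q-H-X-M-P-W: 23+16+15+20+14+10 = 98
W-Q-H-X-P-M-W: 23+16+15+6+14+4 = 78
W-Q-P-M-H-X-W: 23+15+14+5+15+16 = 88
W-Q-P-M-X-H-W: 23+15+14+20+15+9 = 96
… (46 more)
W-M-H-Q-X-P-W: 4+5+16+9+6+10 = 50  ← best
The minimum is 50.
One optimal route: W → M → H → Q → X → P → W (or its reverse).

Shortest round trip = 50 miles.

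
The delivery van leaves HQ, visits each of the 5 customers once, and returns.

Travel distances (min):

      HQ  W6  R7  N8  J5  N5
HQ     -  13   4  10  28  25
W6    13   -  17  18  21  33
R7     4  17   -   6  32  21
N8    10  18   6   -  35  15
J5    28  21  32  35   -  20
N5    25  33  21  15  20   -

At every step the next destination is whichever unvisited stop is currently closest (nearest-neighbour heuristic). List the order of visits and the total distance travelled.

From HQ: distances to unvisited — R7=4, N8=10, W6=13, N5=25, J5=28. Nearest is R7 (4).
From R7: distances to unvisited — N8=6, W6=17, N5=21, J5=32. Nearest is N8 (6).
From N8: distances to unvisited — N5=15, W6=18, J5=35. Nearest is N5 (15).
From N5: distances to unvisited — J5=20, W6=33. Nearest is J5 (20).
From J5: distances to unvisited — W6=21. Nearest is W6 (21).
Return W6→HQ: 13.
Total = 4 + 6 + 15 + 20 + 21 + 13 = 79.

Nearest-neighbour total = 79 min; route HQ → R7 → N8 → N5 → J5 → W6 → HQ.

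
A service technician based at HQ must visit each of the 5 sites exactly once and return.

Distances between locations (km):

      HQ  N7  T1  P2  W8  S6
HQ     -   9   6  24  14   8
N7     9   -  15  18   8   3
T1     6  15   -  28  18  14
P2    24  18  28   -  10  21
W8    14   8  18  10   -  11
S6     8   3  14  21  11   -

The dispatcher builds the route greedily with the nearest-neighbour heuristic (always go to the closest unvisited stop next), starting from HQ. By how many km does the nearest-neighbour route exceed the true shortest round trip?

2 km longer than the optimal tour.

From HQ: T1=6, S6=8, N7=9, W8=14, P2=24 → choose T1 (6).
From T1: S6=14, N7=15, W8=18, P2=28 → choose S6 (14).
From S6: N7=3, W8=11, P2=21 → choose N7 (3).
From N7: W8=8, P2=18 → choose W8 (8).
From W8: P2=10 → choose P2 (10).
NN route HQ → T1 → S6 → N7 → W8 → P2 → HQ costs 65.
Optimal: HQ → T1 → P2 → W8 → N7 → S6 → HQ costs 63 (by enumerating all 60 distinct tours).
Excess = 65 − 63 = 2.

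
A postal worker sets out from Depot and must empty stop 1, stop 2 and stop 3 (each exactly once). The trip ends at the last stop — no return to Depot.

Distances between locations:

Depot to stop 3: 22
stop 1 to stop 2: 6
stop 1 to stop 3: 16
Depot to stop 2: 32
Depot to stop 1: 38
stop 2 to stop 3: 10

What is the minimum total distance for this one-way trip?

Minimum one-way distance = 38.

There are 3! = 6 possible orderings.
Depot - stop 1 - stop 2 - stop 3: 38+6+10 = 54
Depot - stop 1 - stop 3 - stop 2: 38+16+10 = 64
Depot - stop 2 - stop 1 - stop 3: 32+6+16 = 54
Depot - stop 2 - stop 3 - stop 1: 32+10+16 = 58
Depot - stop 3 - stop 1 - stop 2: 22+16+6 = 44
Depot - stop 3 - stop 2 - stop 1: 22+10+6 = 38
The minimum is 38.
One shortest path: Depot → stop 3 → stop 2 → stop 1.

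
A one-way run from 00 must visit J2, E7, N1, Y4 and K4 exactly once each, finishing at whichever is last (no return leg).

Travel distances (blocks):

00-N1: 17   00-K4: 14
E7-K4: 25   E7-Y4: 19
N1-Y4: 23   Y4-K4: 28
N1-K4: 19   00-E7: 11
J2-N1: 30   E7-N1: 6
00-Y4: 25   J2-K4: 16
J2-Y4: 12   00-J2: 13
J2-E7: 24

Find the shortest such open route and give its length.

Shortest open route: 64 blocks.

There are 5! = 120 possible orderings.
00→J2→E7→N1→Y4→K4: 13+24+6+23+28 = 94
00→J2→E7→N1→K4→Y4: 13+24+6+19+28 = 90
00→J2→E7→Y4→N1→K4: 13+24+19+23+19 = 98
00→J2→E7→Y4→K4→N1: 13+24+19+28+19 = 103
00→J2→E7→K4→N1→Y4: 13+24+25+19+23 = 104
00→J2→E7→K4→Y4→N1: 13+24+25+28+23 = 113
00→J2→N1→E7→Y4→K4: 13+30+6+19+28 = 96
00→J2→N1→E7→K4→Y4: 13+30+6+25+28 = 102
00→J2→N1→Y4→E7→K4: 13+30+23+19+25 = 110
00→J2→N1→Y4→K4→E7: 13+30+23+28+25 = 119
00→J2→N1→K4→E7→Y4: 13+30+19+25+19 = 106
00→J2→N1→K4→Y4→E7: 13+30+19+28+19 = 109
00→J2→Y4→E7→N1→K4: 13+12+19+6+19 = 69
00→J2→Y4→E7→K4→N1: 13+12+19+25+19 = 88
… (106 more)
00→E7→N1→K4→J2→Y4: 11+6+19+16+12 = 64  ← best
The minimum is 64.
One shortest path: 00 → E7 → N1 → K4 → J2 → Y4.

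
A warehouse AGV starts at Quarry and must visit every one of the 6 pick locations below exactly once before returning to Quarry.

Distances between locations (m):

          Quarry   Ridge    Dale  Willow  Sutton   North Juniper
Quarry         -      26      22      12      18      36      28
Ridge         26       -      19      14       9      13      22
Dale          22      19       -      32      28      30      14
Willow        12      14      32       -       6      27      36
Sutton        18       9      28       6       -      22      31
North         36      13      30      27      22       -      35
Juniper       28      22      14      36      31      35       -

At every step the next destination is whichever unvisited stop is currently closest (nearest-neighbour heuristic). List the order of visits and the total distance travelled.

Quarry → [Willow:12 / Sutton:18 / Dale:22 / Ridge:26 / Juniper:28 / North:36] → Willow (12)
Willow → [Sutton:6 / Ridge:14 / North:27 / Dale:32 / Juniper:36] → Sutton (6)
Sutton → [Ridge:9 / North:22 / Dale:28 / Juniper:31] → Ridge (9)
Ridge → [North:13 / Dale:19 / Juniper:22] → North (13)
North → [Dale:30 / Juniper:35] → Dale (30)
Dale → [Juniper:14] → Juniper (14)
Return Juniper→Quarry: 28.
Total = 12 + 6 + 9 + 13 + 30 + 14 + 28 = 112.

Total distance 112 m via the nearest-neighbour route Quarry → Willow → Sutton → Ridge → North → Dale → Juniper → Quarry.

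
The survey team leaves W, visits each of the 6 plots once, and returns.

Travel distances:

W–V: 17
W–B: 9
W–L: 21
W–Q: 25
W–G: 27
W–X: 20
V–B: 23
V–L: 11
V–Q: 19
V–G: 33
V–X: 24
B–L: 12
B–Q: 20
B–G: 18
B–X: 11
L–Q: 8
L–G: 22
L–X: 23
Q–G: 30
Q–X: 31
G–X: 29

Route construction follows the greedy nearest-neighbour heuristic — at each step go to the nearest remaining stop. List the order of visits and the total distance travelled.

W → [B:9 / V:17 / X:20 / L:21 / Q:25 / G:27] → B (9)
B → [X:11 / L:12 / G:18 / Q:20 / V:23] → X (11)
X → [L:23 / V:24 / G:29 / Q:31] → L (23)
L → [Q:8 / V:11 / G:22] → Q (8)
Q → [V:19 / G:30] → V (19)
V → [G:33] → G (33)
Return G→W: 27.
Total = 9 + 11 + 23 + 8 + 19 + 33 + 27 = 130.

130 along W → B → X → L → Q → V → G → W.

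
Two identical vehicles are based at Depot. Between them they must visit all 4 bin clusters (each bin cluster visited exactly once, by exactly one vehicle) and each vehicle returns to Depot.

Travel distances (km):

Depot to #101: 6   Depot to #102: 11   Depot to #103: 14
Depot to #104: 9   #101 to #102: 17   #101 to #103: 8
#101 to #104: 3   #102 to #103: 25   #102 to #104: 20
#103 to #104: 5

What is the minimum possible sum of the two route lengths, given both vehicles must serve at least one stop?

Minimum combined distance: 50 km.

Try each way of splitting the stops between the two vehicles (each non-empty) and, for each split, find the best tour for each vehicle:
  {#101} + {#102, #103, #104}: 12 + 50 = 62
  {#102} + {#101, #103, #104}: 22 + 28 = 50
  {#101, #102} + {#103, #104}: 34 + 28 = 62
  {#103} + {#101, #102, #104}: 28 + 40 = 68
  {#101, #103} + {#102, #104}: 28 + 40 = 68
  {#102, #103} + {#101, #104}: 50 + 18 = 68
  … (7 splits in total)
Best: vehicle 1 Depot → #102 → Depot = 22; vehicle 2 Depot → #101 → #103 → #104 → Depot = 28; combined 50.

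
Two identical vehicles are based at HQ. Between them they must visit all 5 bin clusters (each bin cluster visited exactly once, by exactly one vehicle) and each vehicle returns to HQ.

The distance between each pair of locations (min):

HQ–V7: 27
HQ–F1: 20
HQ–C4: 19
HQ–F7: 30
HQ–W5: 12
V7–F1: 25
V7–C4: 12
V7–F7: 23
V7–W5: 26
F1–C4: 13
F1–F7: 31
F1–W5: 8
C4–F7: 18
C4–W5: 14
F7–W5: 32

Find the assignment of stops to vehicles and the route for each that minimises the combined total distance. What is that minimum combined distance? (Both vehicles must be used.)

There are 2^4 − 1 = 15 ways to divide the 5 stops into two non-empty groups. For each, the best each vehicle can do is its own shortest tour through its group:
  {V7} + {F1, C4, F7, W5}: 54 + 81 = 135
  {F1} + {V7, C4, F7, W5}: 40 + 91 = 131
  {V7, F1} + {C4, F7, W5}: 72 + 74 = 146
  {C4} + {V7, F1, F7, W5}: 38 + 98 = 136
  {V7, C4} + {F1, F7, W5}: 58 + 81 = 139
  {F1, C4} + {V7, F7, W5}: 52 + 91 = 143
  … (15 splits in total)
  {V7, F1, C4, F7} + {W5}: 98 + 24 = 122  ← best
Best: vehicle 1 HQ → F1 → C4 → V7 → F7 → HQ = 98; vehicle 2 HQ → W5 → HQ = 24; combined 122.

Minimum combined distance: 122 min.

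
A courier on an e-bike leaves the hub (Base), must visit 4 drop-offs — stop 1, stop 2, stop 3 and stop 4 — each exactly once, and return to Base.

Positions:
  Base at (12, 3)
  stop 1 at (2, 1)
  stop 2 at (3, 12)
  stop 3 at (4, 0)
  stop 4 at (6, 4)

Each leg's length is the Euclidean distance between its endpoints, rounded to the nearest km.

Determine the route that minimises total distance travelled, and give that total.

With 4 stops there are 4!/2 = 12 distinct round trips (a route and its reverse cost the same).
Base → stop 1 → stop 2 → stop 3 → stop 4 → Base: 10+11+12+4+6 = 43
Base → stop 1 → stop 2 → stop 4 → stop 3 → Base: 10+11+9+4+9 = 43
Base → stop 1 → stop 3 → stop 2 → stop 4 → Base: 10+2+12+9+6 = 39
Base → stop 1 → stop 3 → stop 4 → stop 2 → Base: 10+2+4+9+13 = 38
Base → stop 1 → stop 4 → stop 2 → stop 3 → Base: 10+5+9+12+9 = 45
Base → stop 1 → stop 4 → stop 3 → stop 2 → Base: 10+5+4+12+13 = 44
Base → stop 2 → stop 1 → stop 3 → stop 4 → Base: 13+11+2+4+6 = 36
Base → stop 2 → stop 1 → stop 4 → stop 3 → Base: 13+11+5+4+9 = 42
Base → stop 2 → stop 3 → stop 1 → stop 4 → Base: 13+12+2+5+6 = 38
Base → stop 2 → stop 4 → stop 1 → stop 3 → Base: 13+9+5+2+9 = 38
Base → stop 3 → stop 1 → stop 2 → stop 4 → Base: 9+2+11+9+6 = 37
Base → stop 3 → stop 2 → stop 1 → stop 4 → Base: 9+12+11+5+6 = 43
The minimum is 36.
One optimal route: Base → stop 2 → stop 1 → stop 3 → stop 4 → Base (or its reverse).

Minimum total distance: 36 km.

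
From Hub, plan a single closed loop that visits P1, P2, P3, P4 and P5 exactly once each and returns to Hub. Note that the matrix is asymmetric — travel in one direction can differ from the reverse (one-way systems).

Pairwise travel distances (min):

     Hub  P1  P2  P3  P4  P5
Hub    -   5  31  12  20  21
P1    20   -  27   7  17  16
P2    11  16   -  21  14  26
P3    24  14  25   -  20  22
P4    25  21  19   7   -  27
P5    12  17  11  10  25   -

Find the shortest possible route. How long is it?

Hub-P1-P2-P3-P4-P5-Hub: 5+27+21+20+27+12 = 112
Hub-P1-P2-P3-P5-P4-Hub: 5+27+21+22+25+25 = 125
Hub-P1-P2-P4-P3-P5-Hub: 5+27+14+7+22+12 = 87
Hub-P1-P2-P4-P5-P3-Hub: 5+27+14+27+10+24 = 107
Hub-P1-P2-P5-P3-P4-Hub: 5+27+26+10+20+25 = 113
Hub-P1-P2-P5-P4-P3-Hub: 5+27+26+25+7+24 = 114
Hub-P1-P3-P2-P4-P5-Hub: 5+7+25+14+27+12 = 90
Hub-P1-P3-P2-P5-P4-Hub: 5+7+25+26+25+25 = 113
Hub-P1-P3-P4-P2-P5-Hub: 5+7+20+19+26+12 = 89
Hub-P1-P3-P4-P5-P2-Hub: 5+7+20+27+11+11 = 81
Hub-P1-P3-P5-P2-P4-Hub: 5+7+22+11+14+25 = 84
Hub-P1-P3-P5-P4-P2-Hub: 5+7+22+25+19+11 = 89
Hub-P1-P4-P2-P3-P5-Hub: 5+17+19+21+22+12 = 96
Hub-P1-P4-P2-P5-P3-Hub: 5+17+19+26+10+24 = 101
… (106 more)
Hub-P1-P4-P3-P5-P2-Hub: 5+17+7+22+11+11 = 73  ← best
The minimum is 73.
One optimal route: Hub → P1 → P4 → P3 → P5 → P2 → Hub.

Minimum total distance: 73 min.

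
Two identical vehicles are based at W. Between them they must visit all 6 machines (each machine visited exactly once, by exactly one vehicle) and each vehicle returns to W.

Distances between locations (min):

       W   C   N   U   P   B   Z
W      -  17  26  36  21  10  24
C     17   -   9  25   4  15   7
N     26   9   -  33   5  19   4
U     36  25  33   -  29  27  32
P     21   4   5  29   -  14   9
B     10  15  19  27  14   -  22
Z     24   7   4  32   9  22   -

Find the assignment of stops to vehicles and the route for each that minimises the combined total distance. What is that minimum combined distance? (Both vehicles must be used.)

118 min — the smallest possible combined total.

Check every non-empty split of the stops between the two vehicles; for each half take its own optimal tour:
  {C} + {N, U, P, B, Z}: 34 + 99 = 133
  {N} + {C, U, P, B, Z}: 52 + 99 = 151
  {C, N} + {U, P, B, Z}: 52 + 99 = 151
  {U} + {C, N, P, B, Z}: 72 + 57 = 129
  {C, U} + {N, P, B, Z}: 78 + 57 = 135
  {N, U} + {C, P, B, Z}: 95 + 57 = 152
  … (31 splits in total)
  {B} + {C, N, U, P, Z}: 20 + 98 = 118  ← best
Best: vehicle 1 W → B → W = 20; vehicle 2 W → C → P → N → Z → U → W = 98; combined 118.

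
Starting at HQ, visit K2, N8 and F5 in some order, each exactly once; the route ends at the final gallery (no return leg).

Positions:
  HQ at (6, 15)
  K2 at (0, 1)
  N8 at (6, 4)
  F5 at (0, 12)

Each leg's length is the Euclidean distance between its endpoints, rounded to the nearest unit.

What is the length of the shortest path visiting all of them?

There are 3! = 6 possible orderings.
HQ → K2 → N8 → F5: 15+7+10 = 32
HQ → K2 → F5 → N8: 15+11+10 = 36
HQ → N8 → K2 → F5: 11+7+11 = 29
HQ → N8 → F5 → K2: 11+10+11 = 32
HQ → F5 → K2 → N8: 7+11+7 = 25
HQ → F5 → N8 → K2: 7+10+7 = 24
The minimum is 24.
One shortest path: HQ → F5 → N8 → K2.

24 — the minimum one-way total.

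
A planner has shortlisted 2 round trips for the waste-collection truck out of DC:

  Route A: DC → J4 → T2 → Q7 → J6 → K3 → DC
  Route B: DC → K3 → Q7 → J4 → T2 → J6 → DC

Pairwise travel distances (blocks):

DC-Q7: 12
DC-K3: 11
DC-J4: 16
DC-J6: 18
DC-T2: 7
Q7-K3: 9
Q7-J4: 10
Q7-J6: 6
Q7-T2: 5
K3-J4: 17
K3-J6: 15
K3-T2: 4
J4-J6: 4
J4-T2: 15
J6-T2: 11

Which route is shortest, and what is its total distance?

Shortest is Route A, total 68 blocks.

Route A: 16 + 15 + 5 + 6 + 15 + 11 = 68
Route B: 11 + 9 + 10 + 15 + 11 + 18 = 74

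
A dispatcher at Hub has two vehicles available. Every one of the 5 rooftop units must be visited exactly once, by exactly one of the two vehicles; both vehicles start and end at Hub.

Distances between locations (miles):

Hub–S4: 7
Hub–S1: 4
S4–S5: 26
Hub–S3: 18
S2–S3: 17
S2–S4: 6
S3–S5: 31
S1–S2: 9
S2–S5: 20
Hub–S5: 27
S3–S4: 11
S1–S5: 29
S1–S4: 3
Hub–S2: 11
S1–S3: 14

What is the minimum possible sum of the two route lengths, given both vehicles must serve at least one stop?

Try each way of splitting the stops between the two vehicles (each non-empty) and, for each split, find the best tour for each vehicle:
  {S1} + {S2, S3, S4, S5}: 8 + 80 = 88
  {S2} + {S1, S3, S4, S5}: 22 + 76 = 98
  {S1, S2} + {S3, S4, S5}: 24 + 76 = 100
  {S3} + {S1, S2, S4, S5}: 36 + 60 = 96
  {S1, S3} + {S2, S4, S5}: 36 + 60 = 96
  {S2, S3} + {S1, S4, S5}: 46 + 60 = 106
  … (15 splits in total)
Best: vehicle 1 Hub → S1 → Hub = 8; vehicle 2 Hub → S2 → S5 → S3 → S4 → Hub = 80; combined 88.

88 miles — the smallest possible combined total.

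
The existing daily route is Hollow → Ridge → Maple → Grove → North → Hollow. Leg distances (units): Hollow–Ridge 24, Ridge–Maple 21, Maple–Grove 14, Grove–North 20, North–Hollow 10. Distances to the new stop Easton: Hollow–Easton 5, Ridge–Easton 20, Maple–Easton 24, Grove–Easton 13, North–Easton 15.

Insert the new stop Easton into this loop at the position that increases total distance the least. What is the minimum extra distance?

+1 — insert Easton between Hollow and Ridge.

Insertion cost between consecutive stops i–j is d(i,Easton) + d(Easton,j) − d(i,j):
  between Hollow and Ridge: 5 + 20 − 24 = 1
  between Ridge and Maple: 20 + 24 − 21 = 23
  between Maple and Grove: 24 + 13 − 14 = 23
  between Grove and North: 13 + 15 − 20 = 8
  between North and Hollow: 15 + 5 − 10 = 10
Cheapest insertion is between Hollow and Ridge, adding 1.
New total = 89 + 1 = 90.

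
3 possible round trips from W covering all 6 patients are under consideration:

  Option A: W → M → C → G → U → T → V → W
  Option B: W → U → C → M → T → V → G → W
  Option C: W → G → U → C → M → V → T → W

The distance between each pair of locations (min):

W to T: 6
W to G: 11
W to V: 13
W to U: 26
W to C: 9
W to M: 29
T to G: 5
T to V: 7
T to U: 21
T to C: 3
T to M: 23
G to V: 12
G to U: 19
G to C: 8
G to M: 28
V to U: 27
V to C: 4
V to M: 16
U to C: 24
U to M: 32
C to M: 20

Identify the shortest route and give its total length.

103 min — Option C is the shortest.

Option A: 29 + 20 + 8 + 19 + 21 + 7 + 13 = 117
Option B: 26 + 24 + 20 + 23 + 7 + 12 + 11 = 123
Option C: 11 + 19 + 24 + 20 + 16 + 7 + 6 = 103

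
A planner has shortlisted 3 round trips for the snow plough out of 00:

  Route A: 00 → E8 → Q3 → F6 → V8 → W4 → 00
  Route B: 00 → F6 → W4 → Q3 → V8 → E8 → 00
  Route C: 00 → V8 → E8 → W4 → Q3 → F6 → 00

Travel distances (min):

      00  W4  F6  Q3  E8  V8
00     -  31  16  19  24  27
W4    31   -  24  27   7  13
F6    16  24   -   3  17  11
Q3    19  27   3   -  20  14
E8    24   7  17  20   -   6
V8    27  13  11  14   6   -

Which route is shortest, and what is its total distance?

86 min — Route C is the shortest.

Route A: 24 + 20 + 3 + 11 + 13 + 31 = 102
Route B: 16 + 24 + 27 + 14 + 6 + 24 = 111
Route C: 27 + 6 + 7 + 27 + 3 + 16 = 86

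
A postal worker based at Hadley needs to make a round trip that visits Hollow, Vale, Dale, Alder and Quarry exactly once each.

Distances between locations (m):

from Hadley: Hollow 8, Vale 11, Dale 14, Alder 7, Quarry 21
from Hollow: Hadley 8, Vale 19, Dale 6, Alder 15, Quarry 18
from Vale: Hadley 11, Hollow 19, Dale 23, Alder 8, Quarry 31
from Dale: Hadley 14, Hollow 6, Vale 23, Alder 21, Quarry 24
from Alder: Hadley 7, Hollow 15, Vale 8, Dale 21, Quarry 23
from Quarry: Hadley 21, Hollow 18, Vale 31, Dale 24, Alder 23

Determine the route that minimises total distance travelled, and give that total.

There are 60 distinct closed tours to check (reversals are equivalent).
Hadley - Hollow - Vale - Dale - Alder - Quarry - Hadley: 8+19+23+21+23+21 = 115
Hadley - Hollow - Vale - Dale - Quarry - Alder - Hadley: 8+19+23+24+23+7 = 104
Hadley - Hollow - Vale - Alder - Dale - Quarry - Hadley: 8+19+8+21+24+21 = 101
Hadley - Hollow - Vale - Alder - Quarry - Dale - Hadley: 8+19+8+23+24+14 = 96
Hadley - Hollow - Vale - Quarry - Dale - Alder - Hadley: 8+19+31+24+21+7 = 110
Hadley - Hollow - Vale - Quarry - Alder - Dale - Hadley: 8+19+31+23+21+14 = 116
Hadley - Hollow - Dale - Vale - Alder - Quarry - Hadley: 8+6+23+8+23+21 = 89
Hadley - Hollow - Dale - Vale - Quarry - Alder - Hadley: 8+6+23+31+23+7 = 98
Hadley - Hollow - Dale - Alder - Vale - Quarry - Hadley: 8+6+21+8+31+21 = 95
Hadley - Hollow - Dale - Alder - Quarry - Vale - Hadley: 8+6+21+23+31+11 = 100
Hadley - Hollow - Dale - Quarry - Vale - Alder - Hadley: 8+6+24+31+8+7 = 84
Hadley - Hollow - Dale - Quarry - Alder - Vale - Hadley: 8+6+24+23+8+11 = 80
Hadley - Hollow - Alder - Vale - Dale - Quarry - Hadley: 8+15+8+23+24+21 = 99
Hadley - Hollow - Alder - Vale - Quarry - Dale - Hadley: 8+15+8+31+24+14 = 100
… (46 more)
The minimum is 80.
One optimal route: Hadley → Hollow → Dale → Quarry → Alder → Vale → Hadley (or its reverse).

80 m — the shortest possible round trip.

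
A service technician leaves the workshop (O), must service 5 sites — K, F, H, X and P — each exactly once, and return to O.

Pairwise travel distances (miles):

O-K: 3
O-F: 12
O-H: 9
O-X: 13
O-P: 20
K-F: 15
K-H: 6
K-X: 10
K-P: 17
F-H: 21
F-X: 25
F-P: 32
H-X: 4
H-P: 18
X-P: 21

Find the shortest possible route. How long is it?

Minimum total distance: 78 miles.

O - K - F - H - X - P - O: 3+15+21+4+21+20 = 84
O - K - F - H - P - X - O: 3+15+21+18+21+13 = 91
O - K - F - X - H - P - O: 3+15+25+4+18+20 = 85
O - K - F - X - P - H - O: 3+15+25+21+18+9 = 91
O - K - F - P - H - X - O: 3+15+32+18+4+13 = 85
O - K - F - P - X - H - O: 3+15+32+21+4+9 = 84
O - K - H - F - X - P - O: 3+6+21+25+21+20 = 96
O - K - H - F - P - X - O: 3+6+21+32+21+13 = 96
O - K - H - X - F - P - O: 3+6+4+25+32+20 = 90
O - K - H - X - P - F - O: 3+6+4+21+32+12 = 78
O - K - H - P - F - X - O: 3+6+18+32+25+13 = 97
O - K - H - P - X - F - O: 3+6+18+21+25+12 = 85
O - K - X - F - H - P - O: 3+10+25+21+18+20 = 97
O - K - X - F - P - H - O: 3+10+25+32+18+9 = 97
… (46 more)
The minimum is 78.
One optimal route: O → K → H → X → P → F → O (or its reverse).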